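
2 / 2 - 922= -921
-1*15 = -15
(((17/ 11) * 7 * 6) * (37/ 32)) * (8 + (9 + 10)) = 356643/ 176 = 2026.38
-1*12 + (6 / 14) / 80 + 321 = 173043 / 560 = 309.01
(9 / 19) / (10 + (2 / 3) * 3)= 3 / 76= 0.04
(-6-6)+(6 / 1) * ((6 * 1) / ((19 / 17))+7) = 62.21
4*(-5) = -20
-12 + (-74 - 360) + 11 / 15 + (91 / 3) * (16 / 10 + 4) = -1377 / 5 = -275.40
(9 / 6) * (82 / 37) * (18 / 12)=369 / 74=4.99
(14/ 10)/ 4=7/ 20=0.35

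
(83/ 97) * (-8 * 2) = -1328/ 97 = -13.69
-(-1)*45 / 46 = 45 / 46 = 0.98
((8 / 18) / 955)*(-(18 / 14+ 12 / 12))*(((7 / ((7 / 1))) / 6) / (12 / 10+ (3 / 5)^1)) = -0.00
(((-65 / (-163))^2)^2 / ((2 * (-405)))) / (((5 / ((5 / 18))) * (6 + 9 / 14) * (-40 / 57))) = 94965325 / 255246398189424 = 0.00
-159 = -159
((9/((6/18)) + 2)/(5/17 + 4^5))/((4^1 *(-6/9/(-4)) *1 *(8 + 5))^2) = 4437/11771188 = 0.00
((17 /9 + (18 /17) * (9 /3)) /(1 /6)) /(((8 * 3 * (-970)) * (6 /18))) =-155 /39576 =-0.00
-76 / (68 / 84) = -1596 / 17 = -93.88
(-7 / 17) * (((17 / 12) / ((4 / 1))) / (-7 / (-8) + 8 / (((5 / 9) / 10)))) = -0.00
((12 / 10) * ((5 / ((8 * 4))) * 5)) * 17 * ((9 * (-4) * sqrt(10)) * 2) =-2295 * sqrt(10) / 2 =-3628.71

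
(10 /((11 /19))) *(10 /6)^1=950 /33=28.79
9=9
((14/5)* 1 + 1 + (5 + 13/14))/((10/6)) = 2043/350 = 5.84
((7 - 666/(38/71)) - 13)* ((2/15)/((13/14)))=-221732/1235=-179.54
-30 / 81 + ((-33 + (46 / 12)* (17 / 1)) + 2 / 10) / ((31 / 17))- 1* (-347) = 3049853 / 8370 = 364.38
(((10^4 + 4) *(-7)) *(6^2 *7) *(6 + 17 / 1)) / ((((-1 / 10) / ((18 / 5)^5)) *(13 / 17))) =26076034227833856 / 8125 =3209358058810.32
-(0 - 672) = 672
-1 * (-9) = 9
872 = 872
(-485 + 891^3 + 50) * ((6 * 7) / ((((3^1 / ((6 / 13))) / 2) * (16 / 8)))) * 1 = 59417193024 / 13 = 4570553309.54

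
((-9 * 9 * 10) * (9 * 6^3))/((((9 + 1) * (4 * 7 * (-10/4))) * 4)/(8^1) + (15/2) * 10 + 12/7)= 11022480/1913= 5761.88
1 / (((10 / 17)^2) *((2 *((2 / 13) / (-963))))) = -3617991 / 400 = -9044.98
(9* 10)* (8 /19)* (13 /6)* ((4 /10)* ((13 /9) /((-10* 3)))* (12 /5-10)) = 2704 /225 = 12.02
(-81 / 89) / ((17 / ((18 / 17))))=-1458 / 25721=-0.06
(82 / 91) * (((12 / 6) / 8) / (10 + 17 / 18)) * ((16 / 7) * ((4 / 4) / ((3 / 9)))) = 17712 / 125489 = 0.14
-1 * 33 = -33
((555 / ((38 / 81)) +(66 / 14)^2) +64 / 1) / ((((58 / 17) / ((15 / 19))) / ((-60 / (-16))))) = 9039794625 / 8207696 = 1101.38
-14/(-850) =7/425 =0.02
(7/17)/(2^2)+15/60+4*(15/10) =108/17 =6.35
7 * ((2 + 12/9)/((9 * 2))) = 1.30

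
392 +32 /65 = 25512 /65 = 392.49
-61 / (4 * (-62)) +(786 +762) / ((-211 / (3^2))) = -3442265 / 52328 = -65.78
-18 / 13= -1.38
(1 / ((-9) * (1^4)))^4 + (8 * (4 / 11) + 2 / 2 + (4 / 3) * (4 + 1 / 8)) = 1358149 / 144342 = 9.41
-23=-23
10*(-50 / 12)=-41.67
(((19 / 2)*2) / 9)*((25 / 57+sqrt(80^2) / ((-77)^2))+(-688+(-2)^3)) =-1468.38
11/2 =5.50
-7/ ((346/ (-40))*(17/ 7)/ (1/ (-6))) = -490/ 8823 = -0.06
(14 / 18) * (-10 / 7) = -10 / 9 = -1.11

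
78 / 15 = 26 / 5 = 5.20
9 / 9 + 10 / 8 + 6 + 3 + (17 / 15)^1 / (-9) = 6007 / 540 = 11.12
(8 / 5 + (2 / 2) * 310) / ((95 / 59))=193.52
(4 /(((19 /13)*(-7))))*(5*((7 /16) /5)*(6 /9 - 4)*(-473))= -30745 /114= -269.69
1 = 1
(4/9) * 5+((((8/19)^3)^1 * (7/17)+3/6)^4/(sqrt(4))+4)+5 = 599574063612542547501721/53239183302333551869728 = 11.26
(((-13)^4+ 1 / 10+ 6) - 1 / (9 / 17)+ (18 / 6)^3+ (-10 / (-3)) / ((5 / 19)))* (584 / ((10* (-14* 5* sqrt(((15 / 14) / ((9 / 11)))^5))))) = -5262153316* sqrt(2310) / 20796875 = -12161.06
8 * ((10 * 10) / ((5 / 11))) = 1760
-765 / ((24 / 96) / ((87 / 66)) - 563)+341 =1241737 / 3627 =342.36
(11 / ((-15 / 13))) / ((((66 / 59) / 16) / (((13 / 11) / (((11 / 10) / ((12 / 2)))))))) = -878.99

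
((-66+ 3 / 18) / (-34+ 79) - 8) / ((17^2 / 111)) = -18907 / 5202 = -3.63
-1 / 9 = -0.11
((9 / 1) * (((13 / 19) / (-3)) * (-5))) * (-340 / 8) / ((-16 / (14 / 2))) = 116025 / 608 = 190.83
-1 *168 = -168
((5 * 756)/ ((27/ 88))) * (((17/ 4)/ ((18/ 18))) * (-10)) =-523600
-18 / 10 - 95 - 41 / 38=-18597 / 190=-97.88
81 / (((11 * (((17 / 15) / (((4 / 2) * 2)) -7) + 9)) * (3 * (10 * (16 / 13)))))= 0.09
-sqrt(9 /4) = -3 /2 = -1.50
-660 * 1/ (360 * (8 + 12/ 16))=-0.21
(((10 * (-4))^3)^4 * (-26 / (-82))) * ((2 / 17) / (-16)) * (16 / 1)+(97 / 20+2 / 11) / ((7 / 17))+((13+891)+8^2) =-671759728639998947851317 / 1073380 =-625835890961261573.58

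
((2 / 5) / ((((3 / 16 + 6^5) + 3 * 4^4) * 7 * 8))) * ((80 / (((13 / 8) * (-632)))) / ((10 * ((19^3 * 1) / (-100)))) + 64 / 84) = 450895552 / 707798011951485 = 0.00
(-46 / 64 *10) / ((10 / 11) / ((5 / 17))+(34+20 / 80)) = -1265 / 6572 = -0.19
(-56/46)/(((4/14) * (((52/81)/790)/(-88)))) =137962440/299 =461412.84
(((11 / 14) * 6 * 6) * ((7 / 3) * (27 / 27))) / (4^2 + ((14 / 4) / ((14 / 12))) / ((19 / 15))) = 1254 / 349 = 3.59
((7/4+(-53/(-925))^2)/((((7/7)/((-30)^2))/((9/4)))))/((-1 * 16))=-486049491/2190400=-221.90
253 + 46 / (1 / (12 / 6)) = 345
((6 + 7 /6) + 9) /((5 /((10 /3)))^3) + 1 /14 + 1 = 6647 /1134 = 5.86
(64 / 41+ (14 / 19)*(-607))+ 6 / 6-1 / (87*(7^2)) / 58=-85654473221 / 192610866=-444.70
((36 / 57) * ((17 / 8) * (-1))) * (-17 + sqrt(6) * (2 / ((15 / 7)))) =867 / 38 - 119 * sqrt(6) / 95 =19.75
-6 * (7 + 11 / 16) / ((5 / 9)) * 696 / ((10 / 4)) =-577854 / 25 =-23114.16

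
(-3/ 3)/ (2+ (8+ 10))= -1/ 20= -0.05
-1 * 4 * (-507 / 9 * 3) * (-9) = -6084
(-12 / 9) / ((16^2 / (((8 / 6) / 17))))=-1 / 2448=-0.00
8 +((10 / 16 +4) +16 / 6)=367 / 24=15.29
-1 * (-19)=19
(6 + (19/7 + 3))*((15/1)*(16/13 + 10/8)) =79335/182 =435.91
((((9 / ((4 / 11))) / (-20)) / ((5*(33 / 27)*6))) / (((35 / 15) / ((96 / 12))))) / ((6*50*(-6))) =9 / 140000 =0.00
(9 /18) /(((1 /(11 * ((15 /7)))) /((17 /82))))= 2805 /1148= 2.44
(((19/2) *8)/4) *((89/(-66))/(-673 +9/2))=1691/44121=0.04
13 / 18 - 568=-10211 / 18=-567.28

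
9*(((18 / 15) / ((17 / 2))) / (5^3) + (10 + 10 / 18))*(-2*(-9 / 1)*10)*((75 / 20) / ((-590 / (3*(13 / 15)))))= -354328533 / 1253750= -282.61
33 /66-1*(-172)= 345 /2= 172.50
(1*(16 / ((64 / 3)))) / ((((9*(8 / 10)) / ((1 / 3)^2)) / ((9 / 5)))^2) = 1 / 1728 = 0.00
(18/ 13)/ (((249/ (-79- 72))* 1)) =-0.84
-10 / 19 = -0.53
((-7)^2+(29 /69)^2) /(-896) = -117065 /2132928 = -0.05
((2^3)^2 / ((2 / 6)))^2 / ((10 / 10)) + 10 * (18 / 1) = 37044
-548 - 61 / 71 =-38969 / 71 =-548.86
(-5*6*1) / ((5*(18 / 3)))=-1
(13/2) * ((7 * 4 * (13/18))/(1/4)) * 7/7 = 4732/9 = 525.78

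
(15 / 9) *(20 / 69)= 100 / 207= 0.48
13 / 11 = 1.18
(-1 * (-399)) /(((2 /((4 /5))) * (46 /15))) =1197 /23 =52.04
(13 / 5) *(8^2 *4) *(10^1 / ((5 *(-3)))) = -6656 / 15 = -443.73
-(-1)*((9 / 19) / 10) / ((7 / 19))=9 / 70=0.13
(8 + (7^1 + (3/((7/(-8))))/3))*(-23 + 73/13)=-21922/91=-240.90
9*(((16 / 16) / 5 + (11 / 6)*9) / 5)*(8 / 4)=1503 / 25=60.12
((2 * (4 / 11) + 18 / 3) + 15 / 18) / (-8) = -499 / 528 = -0.95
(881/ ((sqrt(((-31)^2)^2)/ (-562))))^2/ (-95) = -245145794884/ 87734495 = -2794.18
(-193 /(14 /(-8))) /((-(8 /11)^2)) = -23353 /112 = -208.51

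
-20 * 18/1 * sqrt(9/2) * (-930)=502200 * sqrt(2)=710218.05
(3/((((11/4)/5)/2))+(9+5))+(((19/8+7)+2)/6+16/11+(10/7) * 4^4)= 1456127/3696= 393.97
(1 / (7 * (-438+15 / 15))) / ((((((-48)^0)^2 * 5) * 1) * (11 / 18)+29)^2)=-0.00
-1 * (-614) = 614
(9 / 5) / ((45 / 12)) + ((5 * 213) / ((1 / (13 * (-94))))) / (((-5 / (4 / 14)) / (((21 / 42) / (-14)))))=-3252987 / 1225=-2655.50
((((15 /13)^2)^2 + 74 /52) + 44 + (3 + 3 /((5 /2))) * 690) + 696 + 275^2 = 4527843625 /57122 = 79266.20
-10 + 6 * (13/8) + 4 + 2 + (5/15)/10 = 5.78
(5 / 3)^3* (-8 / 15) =-200 / 81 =-2.47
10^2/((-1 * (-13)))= 100/13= 7.69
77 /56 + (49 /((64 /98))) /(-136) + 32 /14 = 3.11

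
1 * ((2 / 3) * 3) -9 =-7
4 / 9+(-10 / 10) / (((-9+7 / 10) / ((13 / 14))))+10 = 10.56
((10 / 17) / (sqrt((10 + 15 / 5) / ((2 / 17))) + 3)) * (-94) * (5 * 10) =282000 / 3451- 47000 * sqrt(442) / 3451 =-204.61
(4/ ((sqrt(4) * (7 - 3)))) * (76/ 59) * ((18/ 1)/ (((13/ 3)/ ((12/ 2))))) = 12312/ 767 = 16.05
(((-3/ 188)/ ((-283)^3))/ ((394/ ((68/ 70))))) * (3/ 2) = 153/ 58759950601240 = 0.00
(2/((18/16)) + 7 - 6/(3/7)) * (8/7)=-376/63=-5.97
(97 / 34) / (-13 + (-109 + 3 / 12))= -194 / 8279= -0.02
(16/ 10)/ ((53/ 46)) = 368/ 265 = 1.39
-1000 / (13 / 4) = -307.69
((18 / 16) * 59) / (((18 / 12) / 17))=3009 / 4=752.25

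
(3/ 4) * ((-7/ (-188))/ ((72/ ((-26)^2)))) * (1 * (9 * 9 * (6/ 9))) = 10647/ 752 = 14.16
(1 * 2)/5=2/5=0.40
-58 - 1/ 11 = -639/ 11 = -58.09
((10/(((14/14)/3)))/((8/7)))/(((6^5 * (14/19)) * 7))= 95/145152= 0.00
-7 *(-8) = 56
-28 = -28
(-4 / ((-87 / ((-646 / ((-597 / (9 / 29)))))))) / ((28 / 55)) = 0.03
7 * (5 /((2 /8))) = 140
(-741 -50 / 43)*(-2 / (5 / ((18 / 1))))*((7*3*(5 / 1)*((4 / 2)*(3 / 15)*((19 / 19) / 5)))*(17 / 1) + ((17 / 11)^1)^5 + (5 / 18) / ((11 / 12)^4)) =140628909693132 / 173129825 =812274.31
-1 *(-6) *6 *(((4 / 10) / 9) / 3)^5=128 / 4982259375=0.00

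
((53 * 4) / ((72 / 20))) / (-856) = -265 / 3852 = -0.07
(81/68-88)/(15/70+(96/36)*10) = -123963/38386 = -3.23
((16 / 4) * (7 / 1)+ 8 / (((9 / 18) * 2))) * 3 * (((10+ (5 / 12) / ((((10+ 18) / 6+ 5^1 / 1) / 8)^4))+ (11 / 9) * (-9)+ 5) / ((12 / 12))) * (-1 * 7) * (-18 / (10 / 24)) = 137020.13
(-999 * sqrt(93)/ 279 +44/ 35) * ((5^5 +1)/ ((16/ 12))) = 103158/ 35 - 520479 * sqrt(93)/ 62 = -78009.37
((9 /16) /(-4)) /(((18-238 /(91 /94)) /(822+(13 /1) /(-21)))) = 672711 /1326976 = 0.51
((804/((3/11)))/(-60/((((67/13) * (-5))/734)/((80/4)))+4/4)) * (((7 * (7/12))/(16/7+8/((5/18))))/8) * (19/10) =321802943/119600636928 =0.00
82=82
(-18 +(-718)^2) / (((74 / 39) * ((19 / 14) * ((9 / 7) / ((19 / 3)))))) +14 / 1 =328381984 / 333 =986132.08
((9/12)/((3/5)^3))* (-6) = -125/6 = -20.83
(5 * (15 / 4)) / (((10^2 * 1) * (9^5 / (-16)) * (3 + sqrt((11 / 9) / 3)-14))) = sqrt(33) / 21362616 + 1 / 215784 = 0.00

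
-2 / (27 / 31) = -62 / 27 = -2.30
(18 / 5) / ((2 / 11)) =99 / 5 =19.80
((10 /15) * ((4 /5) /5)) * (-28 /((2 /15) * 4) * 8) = -224 /5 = -44.80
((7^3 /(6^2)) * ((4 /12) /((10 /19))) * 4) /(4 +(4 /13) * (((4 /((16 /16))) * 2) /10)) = 84721 /14904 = 5.68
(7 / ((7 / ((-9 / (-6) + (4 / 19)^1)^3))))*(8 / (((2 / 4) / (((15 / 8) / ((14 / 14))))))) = 4119375 / 27436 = 150.14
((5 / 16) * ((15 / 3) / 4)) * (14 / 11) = 175 / 352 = 0.50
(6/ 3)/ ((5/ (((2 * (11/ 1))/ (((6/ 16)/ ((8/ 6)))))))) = 1408/ 45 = 31.29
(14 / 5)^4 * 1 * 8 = 307328 / 625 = 491.72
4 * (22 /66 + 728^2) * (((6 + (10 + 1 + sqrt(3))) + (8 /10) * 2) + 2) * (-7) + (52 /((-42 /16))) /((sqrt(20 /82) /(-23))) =-4585424452 /15-44518684 * sqrt(3) /3 + 4784 * sqrt(410) /105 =-331396915.10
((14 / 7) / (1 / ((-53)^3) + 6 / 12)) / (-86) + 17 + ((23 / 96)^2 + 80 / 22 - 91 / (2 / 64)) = -2891.35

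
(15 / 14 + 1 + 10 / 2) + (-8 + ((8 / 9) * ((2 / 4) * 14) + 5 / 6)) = 386 / 63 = 6.13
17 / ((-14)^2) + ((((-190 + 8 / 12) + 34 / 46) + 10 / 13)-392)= -101924939 / 175812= -579.74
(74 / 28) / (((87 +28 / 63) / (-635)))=-211455 / 11018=-19.19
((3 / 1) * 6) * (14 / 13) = 252 / 13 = 19.38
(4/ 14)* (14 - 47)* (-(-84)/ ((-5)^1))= 792/ 5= 158.40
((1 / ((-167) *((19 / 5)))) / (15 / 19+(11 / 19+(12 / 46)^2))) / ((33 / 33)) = -2645 / 2411146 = -0.00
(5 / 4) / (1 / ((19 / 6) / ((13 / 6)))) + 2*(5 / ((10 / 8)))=511 / 52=9.83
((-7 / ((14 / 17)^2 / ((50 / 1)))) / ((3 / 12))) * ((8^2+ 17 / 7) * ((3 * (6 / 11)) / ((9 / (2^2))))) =-53754000 / 539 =-99729.13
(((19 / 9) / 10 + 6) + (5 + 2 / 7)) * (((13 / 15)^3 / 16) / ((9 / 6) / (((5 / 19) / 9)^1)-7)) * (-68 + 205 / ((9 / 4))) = 206867323 / 847735875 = 0.24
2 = 2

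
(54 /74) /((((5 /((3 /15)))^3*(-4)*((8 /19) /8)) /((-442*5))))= 113373 /231250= 0.49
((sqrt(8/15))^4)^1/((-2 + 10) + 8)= 4/225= 0.02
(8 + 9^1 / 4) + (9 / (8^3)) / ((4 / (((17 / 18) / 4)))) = 167953 / 16384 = 10.25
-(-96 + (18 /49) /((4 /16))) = 4632 /49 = 94.53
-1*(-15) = 15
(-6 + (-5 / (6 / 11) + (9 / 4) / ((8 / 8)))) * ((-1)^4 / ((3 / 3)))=-155 / 12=-12.92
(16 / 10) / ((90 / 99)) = 44 / 25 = 1.76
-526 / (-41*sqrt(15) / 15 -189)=745605 / 267067 -10783*sqrt(15) / 267067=2.64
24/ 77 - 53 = -4057/ 77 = -52.69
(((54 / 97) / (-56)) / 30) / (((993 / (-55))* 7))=33 / 12585944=0.00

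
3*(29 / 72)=1.21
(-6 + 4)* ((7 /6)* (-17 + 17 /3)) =238 /9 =26.44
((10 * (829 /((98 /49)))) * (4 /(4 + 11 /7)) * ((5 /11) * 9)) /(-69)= -580300 /3289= -176.44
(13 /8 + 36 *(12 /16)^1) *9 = 2061 /8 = 257.62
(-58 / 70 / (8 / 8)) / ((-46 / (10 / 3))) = 29 / 483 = 0.06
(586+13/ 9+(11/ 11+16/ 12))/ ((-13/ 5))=-26540/ 117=-226.84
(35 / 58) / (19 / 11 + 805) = 385 / 514692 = 0.00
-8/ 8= -1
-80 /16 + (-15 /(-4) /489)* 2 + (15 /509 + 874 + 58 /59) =8517664951 /9790106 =870.03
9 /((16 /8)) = 9 /2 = 4.50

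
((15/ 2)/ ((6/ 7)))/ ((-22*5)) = -0.08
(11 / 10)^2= 121 / 100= 1.21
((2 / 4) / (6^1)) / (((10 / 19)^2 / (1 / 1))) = 361 / 1200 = 0.30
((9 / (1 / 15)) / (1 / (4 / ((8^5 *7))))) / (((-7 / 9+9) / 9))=10935 / 4243456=0.00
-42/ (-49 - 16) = 42/ 65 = 0.65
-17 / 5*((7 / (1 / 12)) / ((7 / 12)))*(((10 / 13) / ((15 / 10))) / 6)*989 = -538016 / 13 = -41385.85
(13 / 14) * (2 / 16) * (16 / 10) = 13 / 70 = 0.19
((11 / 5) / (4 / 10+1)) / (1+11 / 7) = 11 / 18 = 0.61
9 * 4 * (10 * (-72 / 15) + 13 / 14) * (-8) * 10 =948960 / 7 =135565.71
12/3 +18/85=358/85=4.21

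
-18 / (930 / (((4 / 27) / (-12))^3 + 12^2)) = -2.79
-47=-47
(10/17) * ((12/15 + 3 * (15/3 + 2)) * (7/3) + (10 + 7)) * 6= 4072/17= 239.53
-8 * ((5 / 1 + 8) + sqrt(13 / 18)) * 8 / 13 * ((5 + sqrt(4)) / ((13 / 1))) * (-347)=12739.88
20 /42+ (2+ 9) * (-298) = -68828 /21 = -3277.52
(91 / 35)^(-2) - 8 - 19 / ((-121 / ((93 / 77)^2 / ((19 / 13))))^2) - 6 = -22894395783211360 / 1652623586905291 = -13.85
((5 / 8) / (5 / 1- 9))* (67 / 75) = -67 / 480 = -0.14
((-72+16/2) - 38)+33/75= -2539/25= -101.56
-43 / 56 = -0.77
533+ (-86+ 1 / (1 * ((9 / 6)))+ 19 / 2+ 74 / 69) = 21079 / 46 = 458.24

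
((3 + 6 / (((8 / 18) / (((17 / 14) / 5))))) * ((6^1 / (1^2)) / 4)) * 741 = 1954017 / 280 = 6978.63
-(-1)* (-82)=-82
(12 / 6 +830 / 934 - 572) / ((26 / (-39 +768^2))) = -156750108375 / 12142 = -12909743.73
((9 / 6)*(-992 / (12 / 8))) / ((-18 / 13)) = 6448 / 9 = 716.44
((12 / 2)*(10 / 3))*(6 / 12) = 10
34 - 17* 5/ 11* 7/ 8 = 2397/ 88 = 27.24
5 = 5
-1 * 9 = -9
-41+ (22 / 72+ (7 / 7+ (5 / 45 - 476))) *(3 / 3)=-6187 / 12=-515.58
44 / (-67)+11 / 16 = 33 / 1072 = 0.03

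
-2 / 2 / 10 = -1 / 10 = -0.10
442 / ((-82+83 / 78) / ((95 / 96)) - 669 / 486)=-88430940 / 16638701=-5.31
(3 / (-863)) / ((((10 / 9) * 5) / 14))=-189 / 21575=-0.01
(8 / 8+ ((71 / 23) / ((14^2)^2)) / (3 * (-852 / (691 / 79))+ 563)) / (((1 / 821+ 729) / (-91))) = -0.12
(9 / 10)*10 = 9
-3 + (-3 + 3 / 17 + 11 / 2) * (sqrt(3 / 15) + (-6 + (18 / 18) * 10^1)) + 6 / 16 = 91 * sqrt(5) / 170 + 1099 / 136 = 9.28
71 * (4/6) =47.33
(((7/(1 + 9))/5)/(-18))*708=-5.51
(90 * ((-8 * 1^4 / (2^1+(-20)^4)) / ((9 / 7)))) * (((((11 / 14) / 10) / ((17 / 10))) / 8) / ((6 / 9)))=-55 / 1813356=-0.00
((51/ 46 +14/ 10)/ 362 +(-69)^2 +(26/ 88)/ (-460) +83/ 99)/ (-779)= -2854592549/ 466988688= -6.11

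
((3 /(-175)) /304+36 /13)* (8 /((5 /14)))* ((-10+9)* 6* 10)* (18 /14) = -206837388 /43225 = -4785.13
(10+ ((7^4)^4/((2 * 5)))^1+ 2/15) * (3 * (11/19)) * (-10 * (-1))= 1096686708800177/19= 57720353094746.16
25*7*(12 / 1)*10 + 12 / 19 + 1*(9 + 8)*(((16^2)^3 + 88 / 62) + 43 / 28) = 4704074557535 / 16492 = 285233722.87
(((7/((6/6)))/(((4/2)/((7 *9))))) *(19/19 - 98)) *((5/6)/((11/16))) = -285180/11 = -25925.45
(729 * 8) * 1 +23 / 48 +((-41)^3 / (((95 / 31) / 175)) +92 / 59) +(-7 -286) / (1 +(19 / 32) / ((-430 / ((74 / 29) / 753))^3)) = -700336845182959957603969912098961 / 178193201377013439374676144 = -3930210.80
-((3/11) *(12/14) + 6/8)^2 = -91809/94864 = -0.97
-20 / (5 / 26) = -104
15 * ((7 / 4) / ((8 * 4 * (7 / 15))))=1.76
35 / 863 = 0.04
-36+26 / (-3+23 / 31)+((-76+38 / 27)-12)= -126731 / 945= -134.11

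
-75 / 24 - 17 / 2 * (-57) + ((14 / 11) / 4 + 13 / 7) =297867 / 616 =483.55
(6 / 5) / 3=2 / 5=0.40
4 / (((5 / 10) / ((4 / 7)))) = 32 / 7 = 4.57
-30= -30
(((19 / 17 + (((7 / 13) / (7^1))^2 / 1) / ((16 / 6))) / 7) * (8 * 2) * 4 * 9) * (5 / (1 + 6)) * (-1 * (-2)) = 2647440 / 20111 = 131.64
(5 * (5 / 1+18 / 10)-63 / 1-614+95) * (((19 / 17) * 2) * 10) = -208240 / 17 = -12249.41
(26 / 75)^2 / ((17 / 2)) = 1352 / 95625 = 0.01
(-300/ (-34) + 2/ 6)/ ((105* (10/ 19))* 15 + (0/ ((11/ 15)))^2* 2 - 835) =-1.51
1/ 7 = 0.14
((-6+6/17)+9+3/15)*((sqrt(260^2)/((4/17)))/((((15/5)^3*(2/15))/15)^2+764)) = 1226875/238768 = 5.14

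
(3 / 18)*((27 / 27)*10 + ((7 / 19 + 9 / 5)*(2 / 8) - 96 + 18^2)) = 45323 / 1140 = 39.76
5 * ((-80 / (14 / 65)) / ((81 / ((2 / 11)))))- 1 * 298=-1884626 / 6237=-302.17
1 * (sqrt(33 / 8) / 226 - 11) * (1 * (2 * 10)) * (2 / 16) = -55 / 2 + 5 * sqrt(66) / 1808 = -27.48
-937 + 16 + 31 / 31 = -920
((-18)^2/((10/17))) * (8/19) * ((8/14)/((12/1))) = 7344/665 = 11.04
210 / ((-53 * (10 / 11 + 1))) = -110 / 53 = -2.08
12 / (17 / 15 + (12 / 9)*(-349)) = -60 / 2321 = -0.03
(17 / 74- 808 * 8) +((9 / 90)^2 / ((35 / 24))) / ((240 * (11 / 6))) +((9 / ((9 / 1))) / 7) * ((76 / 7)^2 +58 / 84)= -6749881418683 / 1047007500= -6446.83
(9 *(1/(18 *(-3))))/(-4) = 1/24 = 0.04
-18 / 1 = -18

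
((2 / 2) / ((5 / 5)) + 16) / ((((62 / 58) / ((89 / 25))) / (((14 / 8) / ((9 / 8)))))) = 614278 / 6975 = 88.07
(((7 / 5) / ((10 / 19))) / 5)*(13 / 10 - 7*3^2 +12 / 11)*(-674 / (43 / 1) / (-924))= -42688801 / 78045000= -0.55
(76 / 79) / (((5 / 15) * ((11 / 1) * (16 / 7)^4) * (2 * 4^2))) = 136857 / 455606272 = 0.00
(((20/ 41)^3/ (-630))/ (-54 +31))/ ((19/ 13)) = 10400/ 1897464051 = 0.00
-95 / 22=-4.32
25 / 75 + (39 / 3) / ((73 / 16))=697 / 219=3.18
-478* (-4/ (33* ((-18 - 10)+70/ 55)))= -2.17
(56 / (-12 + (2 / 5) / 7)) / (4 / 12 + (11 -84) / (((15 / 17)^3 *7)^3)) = 6461175410156250 / 445332765271427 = 14.51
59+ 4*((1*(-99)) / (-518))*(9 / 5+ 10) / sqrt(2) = 5841*sqrt(2) / 1295+ 59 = 65.38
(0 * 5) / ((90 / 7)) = 0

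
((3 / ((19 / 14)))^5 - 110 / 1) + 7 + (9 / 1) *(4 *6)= 410490419 / 2476099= 165.78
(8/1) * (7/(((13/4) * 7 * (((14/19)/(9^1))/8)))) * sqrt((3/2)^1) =10944 * sqrt(6)/91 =294.58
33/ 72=11/ 24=0.46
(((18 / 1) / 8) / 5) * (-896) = -2016 / 5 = -403.20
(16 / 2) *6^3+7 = 1735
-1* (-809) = 809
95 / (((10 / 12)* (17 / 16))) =1824 / 17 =107.29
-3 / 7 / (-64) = 3 / 448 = 0.01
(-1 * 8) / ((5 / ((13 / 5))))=-104 / 25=-4.16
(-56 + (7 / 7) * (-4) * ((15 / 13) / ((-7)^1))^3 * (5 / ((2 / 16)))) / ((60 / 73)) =-760294562 / 11303565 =-67.26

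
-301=-301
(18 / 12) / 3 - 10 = -19 / 2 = -9.50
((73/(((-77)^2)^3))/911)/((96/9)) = 0.00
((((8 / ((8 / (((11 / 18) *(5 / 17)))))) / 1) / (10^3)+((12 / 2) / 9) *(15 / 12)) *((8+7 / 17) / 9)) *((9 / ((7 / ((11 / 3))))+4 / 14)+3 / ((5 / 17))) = 138596887 / 11704500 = 11.84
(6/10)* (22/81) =22/135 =0.16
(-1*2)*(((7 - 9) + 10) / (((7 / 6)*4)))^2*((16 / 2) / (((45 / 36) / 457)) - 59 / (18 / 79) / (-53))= -223593616 / 12985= -17219.38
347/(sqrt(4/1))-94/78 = 172.29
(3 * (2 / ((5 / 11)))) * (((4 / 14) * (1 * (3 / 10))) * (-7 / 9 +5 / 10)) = -11 / 35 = -0.31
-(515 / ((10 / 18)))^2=-859329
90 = 90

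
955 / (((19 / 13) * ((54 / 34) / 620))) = 130854100 / 513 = 255076.22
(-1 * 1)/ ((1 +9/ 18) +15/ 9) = -6/ 19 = -0.32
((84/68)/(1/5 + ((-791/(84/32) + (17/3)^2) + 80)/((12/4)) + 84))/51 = 945/824228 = 0.00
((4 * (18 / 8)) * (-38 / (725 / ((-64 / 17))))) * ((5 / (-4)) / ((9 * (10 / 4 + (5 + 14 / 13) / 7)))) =-110656 / 1511045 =-0.07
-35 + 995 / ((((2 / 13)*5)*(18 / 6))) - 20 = 2257 / 6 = 376.17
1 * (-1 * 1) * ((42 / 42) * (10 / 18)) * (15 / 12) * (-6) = 25 / 6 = 4.17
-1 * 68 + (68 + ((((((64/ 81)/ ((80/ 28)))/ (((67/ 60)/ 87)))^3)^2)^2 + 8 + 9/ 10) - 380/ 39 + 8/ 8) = 3006460449990983988230023066312267439188496104222447/ 300435395960670605286736817229879330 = 10007011458744873.36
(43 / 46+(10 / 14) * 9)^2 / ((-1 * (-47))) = 5621641 / 4873148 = 1.15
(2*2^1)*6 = 24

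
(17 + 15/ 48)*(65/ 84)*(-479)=-8624395/ 1344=-6416.96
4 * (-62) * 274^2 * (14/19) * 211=-55000076992/19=-2894740894.32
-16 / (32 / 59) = -59 / 2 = -29.50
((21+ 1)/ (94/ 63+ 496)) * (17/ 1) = 11781/ 15671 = 0.75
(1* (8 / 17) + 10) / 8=89 / 68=1.31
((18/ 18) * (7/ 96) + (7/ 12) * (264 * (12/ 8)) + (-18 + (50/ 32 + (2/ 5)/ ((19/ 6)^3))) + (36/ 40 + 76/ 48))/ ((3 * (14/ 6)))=47657725/ 1536416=31.02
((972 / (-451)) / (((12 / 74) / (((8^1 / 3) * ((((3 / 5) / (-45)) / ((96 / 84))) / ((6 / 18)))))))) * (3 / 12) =0.31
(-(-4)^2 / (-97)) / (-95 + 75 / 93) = -62 / 35405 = -0.00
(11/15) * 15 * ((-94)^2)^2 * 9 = 7729414704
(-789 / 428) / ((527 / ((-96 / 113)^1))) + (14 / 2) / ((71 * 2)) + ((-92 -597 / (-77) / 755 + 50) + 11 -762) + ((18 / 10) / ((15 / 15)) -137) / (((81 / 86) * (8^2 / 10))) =-6948110605147556269 / 8521457299365780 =-815.37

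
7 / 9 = 0.78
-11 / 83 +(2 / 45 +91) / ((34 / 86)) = 859634 / 3735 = 230.16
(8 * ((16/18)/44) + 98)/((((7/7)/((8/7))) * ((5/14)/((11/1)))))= 155488/45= 3455.29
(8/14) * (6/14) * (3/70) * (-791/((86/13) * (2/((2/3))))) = -4407/10535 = -0.42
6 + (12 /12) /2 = 13 /2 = 6.50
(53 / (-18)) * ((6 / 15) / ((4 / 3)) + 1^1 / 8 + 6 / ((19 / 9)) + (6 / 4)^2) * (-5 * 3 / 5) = 48.73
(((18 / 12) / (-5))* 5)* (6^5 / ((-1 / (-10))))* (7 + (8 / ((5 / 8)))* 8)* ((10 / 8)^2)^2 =-249226875 / 8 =-31153359.38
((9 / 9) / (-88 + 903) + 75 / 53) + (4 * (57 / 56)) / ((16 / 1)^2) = 221724067 / 154810880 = 1.43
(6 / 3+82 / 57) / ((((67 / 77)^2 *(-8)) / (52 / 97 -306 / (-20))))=-4462693081 / 496393620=-8.99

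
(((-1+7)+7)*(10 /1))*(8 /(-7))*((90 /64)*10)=-14625 /7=-2089.29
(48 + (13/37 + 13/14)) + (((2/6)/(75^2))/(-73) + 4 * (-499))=-1242223982393/638111250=-1946.72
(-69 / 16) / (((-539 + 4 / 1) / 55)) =759 / 1712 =0.44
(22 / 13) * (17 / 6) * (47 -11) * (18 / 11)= 282.46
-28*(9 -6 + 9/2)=-210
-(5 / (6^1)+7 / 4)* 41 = -1271 / 12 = -105.92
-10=-10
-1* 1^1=-1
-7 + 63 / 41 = -5.46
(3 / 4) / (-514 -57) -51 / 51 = -2287 / 2284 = -1.00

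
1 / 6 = 0.17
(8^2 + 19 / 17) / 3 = 369 / 17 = 21.71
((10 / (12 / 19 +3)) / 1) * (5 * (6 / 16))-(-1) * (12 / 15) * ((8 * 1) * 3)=11207 / 460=24.36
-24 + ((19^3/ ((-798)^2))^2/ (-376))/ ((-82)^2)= -188809548190057/ 7867064507904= -24.00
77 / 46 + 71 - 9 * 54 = -19013 / 46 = -413.33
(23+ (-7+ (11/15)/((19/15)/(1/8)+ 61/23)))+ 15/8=57527/3208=17.93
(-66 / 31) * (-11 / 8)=363 / 124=2.93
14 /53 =0.26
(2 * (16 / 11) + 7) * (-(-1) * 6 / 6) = 109 / 11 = 9.91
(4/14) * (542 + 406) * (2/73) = 3792/511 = 7.42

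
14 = 14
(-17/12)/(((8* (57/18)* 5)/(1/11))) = -17/16720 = -0.00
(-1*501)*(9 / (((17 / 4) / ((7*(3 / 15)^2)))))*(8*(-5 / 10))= 505008 / 425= 1188.25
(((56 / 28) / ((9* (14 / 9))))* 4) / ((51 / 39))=52 / 119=0.44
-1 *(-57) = 57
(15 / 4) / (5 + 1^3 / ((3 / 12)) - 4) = 3 / 4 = 0.75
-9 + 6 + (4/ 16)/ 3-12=-14.92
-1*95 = -95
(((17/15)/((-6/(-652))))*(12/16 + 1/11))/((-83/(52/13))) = -205054/41085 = -4.99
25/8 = 3.12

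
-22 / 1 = -22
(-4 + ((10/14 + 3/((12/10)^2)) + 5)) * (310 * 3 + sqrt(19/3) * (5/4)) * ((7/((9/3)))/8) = 1595 * sqrt(57)/3456 + 49445/48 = 1033.59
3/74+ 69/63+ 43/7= 11311/1554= 7.28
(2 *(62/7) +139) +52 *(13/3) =8023/21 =382.05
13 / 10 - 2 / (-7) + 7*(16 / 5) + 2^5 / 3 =7277 / 210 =34.65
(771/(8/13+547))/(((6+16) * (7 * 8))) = 3341/2923536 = 0.00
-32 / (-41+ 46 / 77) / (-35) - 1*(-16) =248528 / 15555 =15.98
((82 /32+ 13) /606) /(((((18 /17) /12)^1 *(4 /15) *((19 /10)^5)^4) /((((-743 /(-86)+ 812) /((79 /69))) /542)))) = 13420139501953125000000000000 /3495088930431547962550011918436487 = 0.00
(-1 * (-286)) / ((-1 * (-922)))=143 / 461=0.31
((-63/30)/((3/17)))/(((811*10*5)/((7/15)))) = -833/6082500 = -0.00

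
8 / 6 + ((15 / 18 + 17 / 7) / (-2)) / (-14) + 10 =13465 / 1176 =11.45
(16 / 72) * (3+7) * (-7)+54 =38.44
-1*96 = -96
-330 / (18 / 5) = -275 / 3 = -91.67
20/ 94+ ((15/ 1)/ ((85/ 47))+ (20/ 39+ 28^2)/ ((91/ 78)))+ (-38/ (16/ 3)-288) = 224421531/ 581672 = 385.82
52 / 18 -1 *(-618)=5588 / 9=620.89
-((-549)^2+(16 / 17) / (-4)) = -5123813 / 17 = -301400.76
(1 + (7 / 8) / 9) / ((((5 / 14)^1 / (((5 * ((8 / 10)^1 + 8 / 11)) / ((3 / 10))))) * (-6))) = -3871 / 297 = -13.03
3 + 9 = 12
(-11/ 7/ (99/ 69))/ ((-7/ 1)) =23/ 147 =0.16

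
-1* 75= -75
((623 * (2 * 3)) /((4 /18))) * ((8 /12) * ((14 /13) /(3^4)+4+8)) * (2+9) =173380900 /117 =1481888.03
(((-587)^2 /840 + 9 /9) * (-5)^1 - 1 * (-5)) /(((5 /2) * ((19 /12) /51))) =-17573019 /665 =-26425.59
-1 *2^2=-4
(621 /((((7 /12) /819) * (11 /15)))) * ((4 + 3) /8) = 22886955 /22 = 1040316.14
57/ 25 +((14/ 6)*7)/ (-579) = 97784/ 43425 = 2.25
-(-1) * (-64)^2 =4096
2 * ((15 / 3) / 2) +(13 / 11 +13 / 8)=687 / 88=7.81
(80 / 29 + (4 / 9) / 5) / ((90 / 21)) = 13006 / 19575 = 0.66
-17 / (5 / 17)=-289 / 5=-57.80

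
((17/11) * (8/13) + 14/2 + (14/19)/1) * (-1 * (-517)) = 1109435/247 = 4491.64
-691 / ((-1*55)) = 691 / 55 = 12.56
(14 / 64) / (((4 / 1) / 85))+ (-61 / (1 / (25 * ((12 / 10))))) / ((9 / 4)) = -310535 / 384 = -808.68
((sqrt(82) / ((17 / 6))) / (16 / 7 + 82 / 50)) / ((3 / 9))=1050 * sqrt(82) / 3893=2.44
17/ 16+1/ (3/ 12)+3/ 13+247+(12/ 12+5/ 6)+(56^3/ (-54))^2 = 1603769465437/ 151632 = 10576721.70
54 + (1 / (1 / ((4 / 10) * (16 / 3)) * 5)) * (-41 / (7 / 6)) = 6826 / 175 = 39.01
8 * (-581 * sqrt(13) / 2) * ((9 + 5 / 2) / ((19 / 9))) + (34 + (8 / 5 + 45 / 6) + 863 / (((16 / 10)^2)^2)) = -45470.36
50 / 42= 25 / 21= 1.19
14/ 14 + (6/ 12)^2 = 5/ 4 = 1.25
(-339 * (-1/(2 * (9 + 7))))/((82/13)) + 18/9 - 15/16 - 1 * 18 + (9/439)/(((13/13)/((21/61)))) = -1071654887/70268096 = -15.25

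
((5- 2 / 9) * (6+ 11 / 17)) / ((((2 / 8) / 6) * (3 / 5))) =1270.33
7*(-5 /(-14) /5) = 1 /2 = 0.50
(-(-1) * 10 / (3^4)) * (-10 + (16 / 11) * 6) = -140 / 891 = -0.16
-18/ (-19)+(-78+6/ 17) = -24774/ 323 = -76.70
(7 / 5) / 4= 7 / 20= 0.35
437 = 437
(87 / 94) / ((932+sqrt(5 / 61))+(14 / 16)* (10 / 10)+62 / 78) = 48233815812 / 48657918399367 - 4234464* sqrt(305) / 243289591996835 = 0.00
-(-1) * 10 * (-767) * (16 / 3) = -122720 / 3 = -40906.67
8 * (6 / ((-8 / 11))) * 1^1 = -66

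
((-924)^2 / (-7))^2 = 14876193024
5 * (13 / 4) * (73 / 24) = 4745 / 96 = 49.43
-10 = -10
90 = 90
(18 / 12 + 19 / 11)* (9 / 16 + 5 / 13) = 13987 / 4576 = 3.06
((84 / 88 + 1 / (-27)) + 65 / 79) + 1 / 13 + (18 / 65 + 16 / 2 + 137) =448665073 / 3050190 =147.09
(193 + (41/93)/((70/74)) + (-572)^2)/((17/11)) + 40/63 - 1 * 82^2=2002890488/9765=205109.11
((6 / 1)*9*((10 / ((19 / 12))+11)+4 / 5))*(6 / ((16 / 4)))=139401 / 95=1467.38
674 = 674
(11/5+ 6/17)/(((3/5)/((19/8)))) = 4123/408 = 10.11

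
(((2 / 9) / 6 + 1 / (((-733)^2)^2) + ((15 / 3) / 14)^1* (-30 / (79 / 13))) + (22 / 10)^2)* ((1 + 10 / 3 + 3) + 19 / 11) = 100328514153195566654 / 3555975356519892075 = 28.21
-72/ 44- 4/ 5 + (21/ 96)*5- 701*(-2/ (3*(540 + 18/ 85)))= -0.48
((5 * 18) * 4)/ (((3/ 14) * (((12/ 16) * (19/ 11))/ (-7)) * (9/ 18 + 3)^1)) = -49280/ 19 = -2593.68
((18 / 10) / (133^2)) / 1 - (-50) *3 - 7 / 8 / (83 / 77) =8761456121 / 58727480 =149.19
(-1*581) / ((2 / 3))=-1743 / 2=-871.50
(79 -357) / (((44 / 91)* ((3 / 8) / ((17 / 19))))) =-860132 / 627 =-1371.82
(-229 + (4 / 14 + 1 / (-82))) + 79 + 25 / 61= -5228173 / 35014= -149.32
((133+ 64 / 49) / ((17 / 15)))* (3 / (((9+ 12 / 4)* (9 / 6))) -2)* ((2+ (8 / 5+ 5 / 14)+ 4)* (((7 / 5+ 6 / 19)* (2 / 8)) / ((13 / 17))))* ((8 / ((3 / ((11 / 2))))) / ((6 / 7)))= -72296964091 / 4357080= -16592.99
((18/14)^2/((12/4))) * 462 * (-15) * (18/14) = -240570/49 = -4909.59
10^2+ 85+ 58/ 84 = 7799/ 42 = 185.69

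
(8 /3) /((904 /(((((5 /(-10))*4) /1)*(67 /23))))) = -134 /7797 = -0.02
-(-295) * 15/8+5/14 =30995/56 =553.48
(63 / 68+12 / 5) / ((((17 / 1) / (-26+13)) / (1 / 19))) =-14703 / 109820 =-0.13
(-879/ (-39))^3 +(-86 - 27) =24905496/ 2197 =11336.14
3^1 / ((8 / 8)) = 3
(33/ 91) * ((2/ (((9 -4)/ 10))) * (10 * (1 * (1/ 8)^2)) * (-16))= -330/ 91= -3.63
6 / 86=3 / 43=0.07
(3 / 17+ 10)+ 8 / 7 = 1347 / 119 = 11.32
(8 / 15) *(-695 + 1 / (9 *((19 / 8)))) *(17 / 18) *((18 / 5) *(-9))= 16161832 / 1425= 11341.64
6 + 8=14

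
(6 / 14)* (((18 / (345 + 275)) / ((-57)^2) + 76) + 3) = 33.86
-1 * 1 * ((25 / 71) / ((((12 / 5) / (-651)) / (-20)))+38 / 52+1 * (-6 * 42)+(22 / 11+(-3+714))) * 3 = -13135815 / 1846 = -7115.83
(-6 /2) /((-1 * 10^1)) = 3 /10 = 0.30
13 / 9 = 1.44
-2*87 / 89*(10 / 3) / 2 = -290 / 89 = -3.26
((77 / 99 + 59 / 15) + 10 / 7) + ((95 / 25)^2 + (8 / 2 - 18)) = 10363 / 1575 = 6.58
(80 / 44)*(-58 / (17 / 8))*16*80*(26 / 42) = -154419200 / 3927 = -39322.43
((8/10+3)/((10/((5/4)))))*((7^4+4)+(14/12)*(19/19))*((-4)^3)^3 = -4494180352/15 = -299612023.47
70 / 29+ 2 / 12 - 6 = -595 / 174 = -3.42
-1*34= -34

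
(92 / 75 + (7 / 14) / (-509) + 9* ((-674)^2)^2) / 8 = 141804867031631981 / 610800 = 232162519698.15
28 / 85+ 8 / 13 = 1044 / 1105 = 0.94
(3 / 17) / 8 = 3 / 136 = 0.02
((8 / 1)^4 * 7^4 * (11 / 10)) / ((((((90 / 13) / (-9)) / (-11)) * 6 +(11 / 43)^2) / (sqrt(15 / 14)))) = 1021550193664 * sqrt(210) / 641215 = 23086903.33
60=60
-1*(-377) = 377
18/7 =2.57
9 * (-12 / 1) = -108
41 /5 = 8.20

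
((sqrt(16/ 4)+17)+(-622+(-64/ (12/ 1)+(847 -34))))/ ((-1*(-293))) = 614/ 879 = 0.70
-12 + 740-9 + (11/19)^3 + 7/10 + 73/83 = 4103342309/5692970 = 720.77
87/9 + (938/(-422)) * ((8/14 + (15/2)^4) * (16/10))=-71181049/6330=-11245.03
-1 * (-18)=18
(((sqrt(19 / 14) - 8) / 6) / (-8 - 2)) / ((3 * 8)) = 1 / 180 - sqrt(266) / 20160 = 0.00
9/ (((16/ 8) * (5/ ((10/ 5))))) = 9/ 5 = 1.80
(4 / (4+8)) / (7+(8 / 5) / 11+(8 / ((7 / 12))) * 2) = 385 / 39933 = 0.01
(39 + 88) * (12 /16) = 95.25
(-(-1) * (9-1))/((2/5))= 20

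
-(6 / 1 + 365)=-371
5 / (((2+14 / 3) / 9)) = 27 / 4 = 6.75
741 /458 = 1.62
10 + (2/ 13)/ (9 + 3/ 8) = 9766/ 975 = 10.02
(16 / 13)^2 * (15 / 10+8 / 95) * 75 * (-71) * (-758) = 31102498560 / 3211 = 9686234.37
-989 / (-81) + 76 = 7145 / 81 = 88.21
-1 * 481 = -481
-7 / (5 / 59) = -413 / 5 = -82.60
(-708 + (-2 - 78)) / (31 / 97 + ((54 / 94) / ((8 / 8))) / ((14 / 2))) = -12573722 / 6409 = -1961.89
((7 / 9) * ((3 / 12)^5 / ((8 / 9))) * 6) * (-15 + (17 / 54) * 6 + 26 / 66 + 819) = 279377 / 67584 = 4.13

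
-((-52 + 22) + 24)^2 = -36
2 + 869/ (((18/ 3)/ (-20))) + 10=-8654/ 3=-2884.67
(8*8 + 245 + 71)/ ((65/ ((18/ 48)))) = 57/ 26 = 2.19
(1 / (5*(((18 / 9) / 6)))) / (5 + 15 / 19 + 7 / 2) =114 / 1765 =0.06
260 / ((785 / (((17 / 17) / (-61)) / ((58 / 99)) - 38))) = -3498118 / 277733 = -12.60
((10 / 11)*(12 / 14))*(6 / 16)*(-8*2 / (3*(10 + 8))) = -20 / 231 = -0.09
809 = 809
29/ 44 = 0.66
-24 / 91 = -0.26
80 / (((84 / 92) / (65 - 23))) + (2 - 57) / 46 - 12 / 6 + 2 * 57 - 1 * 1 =174331 / 46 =3789.80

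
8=8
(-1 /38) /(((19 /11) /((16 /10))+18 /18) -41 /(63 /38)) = 2772 /2385925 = 0.00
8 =8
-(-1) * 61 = 61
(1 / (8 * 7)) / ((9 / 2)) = 1 / 252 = 0.00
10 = 10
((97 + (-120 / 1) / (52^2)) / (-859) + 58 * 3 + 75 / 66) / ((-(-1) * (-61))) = -4581831 / 1596881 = -2.87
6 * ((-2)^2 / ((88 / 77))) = 21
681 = 681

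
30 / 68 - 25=-835 / 34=-24.56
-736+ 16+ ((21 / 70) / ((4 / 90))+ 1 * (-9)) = -2889 / 4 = -722.25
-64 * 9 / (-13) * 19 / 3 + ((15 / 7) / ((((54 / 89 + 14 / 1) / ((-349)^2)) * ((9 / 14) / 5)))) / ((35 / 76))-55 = 412238947 / 1365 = 302006.55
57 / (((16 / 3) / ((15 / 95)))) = 27 / 16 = 1.69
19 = 19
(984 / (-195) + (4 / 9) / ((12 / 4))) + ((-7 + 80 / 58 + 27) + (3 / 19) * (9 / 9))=16090189 / 967005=16.64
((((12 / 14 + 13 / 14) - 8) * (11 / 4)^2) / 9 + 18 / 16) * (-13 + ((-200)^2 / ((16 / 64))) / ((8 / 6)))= -47189173 / 96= -491553.89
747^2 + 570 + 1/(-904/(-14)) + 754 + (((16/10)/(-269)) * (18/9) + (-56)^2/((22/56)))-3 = 3793811901733/6687340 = 567312.55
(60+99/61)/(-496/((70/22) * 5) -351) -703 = -2868715748/4079741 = -703.16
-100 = -100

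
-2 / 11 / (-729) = 2 / 8019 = 0.00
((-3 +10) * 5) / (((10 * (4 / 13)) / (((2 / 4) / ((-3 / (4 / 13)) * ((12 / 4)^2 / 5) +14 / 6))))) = -0.37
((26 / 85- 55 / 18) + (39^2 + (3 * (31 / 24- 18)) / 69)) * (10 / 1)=15175.24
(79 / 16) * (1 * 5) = 395 / 16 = 24.69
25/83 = 0.30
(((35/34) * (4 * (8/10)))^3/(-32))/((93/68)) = -21952/26877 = -0.82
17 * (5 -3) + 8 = 42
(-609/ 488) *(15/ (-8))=9135/ 3904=2.34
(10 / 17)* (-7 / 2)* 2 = -70 / 17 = -4.12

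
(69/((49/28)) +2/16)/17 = 2215/952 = 2.33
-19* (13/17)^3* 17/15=-41743/4335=-9.63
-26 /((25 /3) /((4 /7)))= -312 /175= -1.78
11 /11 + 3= 4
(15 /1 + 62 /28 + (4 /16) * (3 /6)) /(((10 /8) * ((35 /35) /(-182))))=-12623 /5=-2524.60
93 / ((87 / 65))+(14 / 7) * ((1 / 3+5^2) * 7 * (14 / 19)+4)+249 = 51140 / 87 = 587.82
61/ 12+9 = 14.08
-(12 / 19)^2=-144 / 361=-0.40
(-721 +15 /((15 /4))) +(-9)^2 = -636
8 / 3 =2.67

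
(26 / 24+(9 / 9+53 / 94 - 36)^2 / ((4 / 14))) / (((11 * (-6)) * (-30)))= 220098983 / 104971680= 2.10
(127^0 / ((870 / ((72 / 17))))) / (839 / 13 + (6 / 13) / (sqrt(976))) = 2456592 / 32567715575 - 72 * sqrt(61) / 32567715575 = 0.00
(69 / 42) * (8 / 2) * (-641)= -29486 / 7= -4212.29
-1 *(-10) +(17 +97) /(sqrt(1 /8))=10 +228 *sqrt(2)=332.44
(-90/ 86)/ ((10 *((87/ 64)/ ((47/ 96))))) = -0.04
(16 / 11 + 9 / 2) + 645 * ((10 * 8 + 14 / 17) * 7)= 136481647 / 374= 364924.19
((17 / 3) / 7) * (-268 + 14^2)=-408 / 7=-58.29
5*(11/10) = 11/2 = 5.50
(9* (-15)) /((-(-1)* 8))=-135 /8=-16.88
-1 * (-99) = 99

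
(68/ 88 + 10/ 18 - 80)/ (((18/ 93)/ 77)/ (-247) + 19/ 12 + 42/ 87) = -38.08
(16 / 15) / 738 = 8 / 5535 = 0.00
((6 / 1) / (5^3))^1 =6 / 125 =0.05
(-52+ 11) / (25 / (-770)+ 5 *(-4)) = 6314 / 3085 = 2.05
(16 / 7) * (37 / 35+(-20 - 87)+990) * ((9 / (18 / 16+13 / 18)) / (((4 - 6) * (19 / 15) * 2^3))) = -60151248 / 123823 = -485.78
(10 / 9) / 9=10 / 81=0.12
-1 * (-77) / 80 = 77 / 80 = 0.96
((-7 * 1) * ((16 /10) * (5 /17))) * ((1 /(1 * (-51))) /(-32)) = -7 /3468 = -0.00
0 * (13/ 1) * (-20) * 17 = 0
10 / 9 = 1.11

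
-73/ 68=-1.07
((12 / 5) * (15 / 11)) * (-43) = -1548 / 11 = -140.73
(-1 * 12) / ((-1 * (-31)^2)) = 12 / 961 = 0.01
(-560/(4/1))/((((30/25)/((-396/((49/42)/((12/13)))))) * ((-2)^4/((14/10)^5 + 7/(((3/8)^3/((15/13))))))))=7651567308/21125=362204.37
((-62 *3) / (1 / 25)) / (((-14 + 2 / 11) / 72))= 460350 / 19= 24228.95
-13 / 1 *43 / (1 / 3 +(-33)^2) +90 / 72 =14 / 19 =0.74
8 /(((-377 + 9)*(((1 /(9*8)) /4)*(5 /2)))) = -288 /115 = -2.50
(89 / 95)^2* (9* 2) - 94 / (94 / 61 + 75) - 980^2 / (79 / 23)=-930740133230772 / 3328880275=-279595.56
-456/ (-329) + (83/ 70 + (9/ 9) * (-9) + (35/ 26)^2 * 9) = 10987763/ 1112020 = 9.88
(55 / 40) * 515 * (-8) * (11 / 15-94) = 1585067 / 3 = 528355.67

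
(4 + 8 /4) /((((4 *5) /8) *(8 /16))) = 24 /5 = 4.80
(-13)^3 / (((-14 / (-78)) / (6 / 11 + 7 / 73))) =-44126745 / 5621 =-7850.34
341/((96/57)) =6479/32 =202.47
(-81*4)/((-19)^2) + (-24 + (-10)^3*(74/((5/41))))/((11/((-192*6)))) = 252361106964/3971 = 63551021.65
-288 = -288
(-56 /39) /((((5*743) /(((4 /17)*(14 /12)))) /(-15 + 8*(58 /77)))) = 77392 /81280485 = 0.00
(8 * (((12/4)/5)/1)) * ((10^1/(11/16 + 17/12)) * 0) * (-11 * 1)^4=0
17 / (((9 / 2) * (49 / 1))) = 34 / 441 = 0.08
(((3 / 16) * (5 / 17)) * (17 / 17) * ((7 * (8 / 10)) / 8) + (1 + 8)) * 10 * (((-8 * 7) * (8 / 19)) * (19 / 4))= -172095 / 17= -10123.24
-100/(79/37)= -46.84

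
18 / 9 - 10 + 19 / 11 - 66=-795 / 11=-72.27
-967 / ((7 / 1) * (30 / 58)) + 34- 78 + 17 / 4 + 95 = -88967 / 420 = -211.83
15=15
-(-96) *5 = 480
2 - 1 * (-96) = 98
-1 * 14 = -14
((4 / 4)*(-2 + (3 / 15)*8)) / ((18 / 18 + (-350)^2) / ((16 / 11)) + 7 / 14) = -32 / 6737595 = -0.00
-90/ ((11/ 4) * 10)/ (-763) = 36/ 8393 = 0.00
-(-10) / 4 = 5 / 2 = 2.50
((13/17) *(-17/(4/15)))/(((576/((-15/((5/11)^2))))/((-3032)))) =-596167/32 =-18630.22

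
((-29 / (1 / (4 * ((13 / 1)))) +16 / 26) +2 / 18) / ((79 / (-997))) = 175821947 / 9243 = 19022.17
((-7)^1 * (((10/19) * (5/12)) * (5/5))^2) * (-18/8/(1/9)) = 39375/5776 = 6.82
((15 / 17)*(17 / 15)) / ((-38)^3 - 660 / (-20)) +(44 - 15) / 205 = 0.14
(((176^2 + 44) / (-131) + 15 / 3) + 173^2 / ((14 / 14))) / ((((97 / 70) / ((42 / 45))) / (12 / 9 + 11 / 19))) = 27704365192 / 724299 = 38249.90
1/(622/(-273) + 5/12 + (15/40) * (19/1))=2184/11495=0.19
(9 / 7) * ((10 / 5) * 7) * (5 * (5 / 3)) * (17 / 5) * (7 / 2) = 1785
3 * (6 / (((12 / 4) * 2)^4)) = 0.01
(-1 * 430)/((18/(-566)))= 121690/9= 13521.11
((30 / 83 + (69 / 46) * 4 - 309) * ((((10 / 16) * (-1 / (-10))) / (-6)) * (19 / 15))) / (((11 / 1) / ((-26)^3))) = -116504713 / 18260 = -6380.32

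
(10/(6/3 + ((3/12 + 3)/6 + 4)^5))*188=14969733120/15402164797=0.97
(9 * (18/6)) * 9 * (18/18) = 243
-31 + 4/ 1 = -27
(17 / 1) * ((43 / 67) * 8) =5848 / 67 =87.28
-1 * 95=-95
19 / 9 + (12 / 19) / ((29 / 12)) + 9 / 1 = 56396 / 4959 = 11.37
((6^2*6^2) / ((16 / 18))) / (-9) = -162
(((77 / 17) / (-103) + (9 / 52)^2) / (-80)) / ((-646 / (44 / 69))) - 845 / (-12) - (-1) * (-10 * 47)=-562199621232449 / 1406964640640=-399.58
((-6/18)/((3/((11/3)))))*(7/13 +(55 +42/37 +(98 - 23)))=-696685/12987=-53.64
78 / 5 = 15.60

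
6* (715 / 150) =143 / 5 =28.60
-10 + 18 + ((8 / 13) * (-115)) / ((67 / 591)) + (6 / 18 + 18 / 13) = -1605767 / 2613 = -614.53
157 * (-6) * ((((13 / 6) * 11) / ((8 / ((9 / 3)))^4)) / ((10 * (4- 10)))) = 606177 / 81920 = 7.40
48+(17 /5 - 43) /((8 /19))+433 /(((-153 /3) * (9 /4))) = -457379 /9180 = -49.82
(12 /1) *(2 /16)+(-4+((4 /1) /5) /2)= -21 /10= -2.10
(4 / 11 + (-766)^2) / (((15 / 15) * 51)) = 11505.03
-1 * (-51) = 51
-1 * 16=-16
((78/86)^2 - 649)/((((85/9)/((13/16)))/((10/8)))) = -8763885/125732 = -69.70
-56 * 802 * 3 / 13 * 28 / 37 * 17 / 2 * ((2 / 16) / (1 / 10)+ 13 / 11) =-857796744 / 5291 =-162123.75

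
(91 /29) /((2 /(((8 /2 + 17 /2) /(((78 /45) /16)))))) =5250 /29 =181.03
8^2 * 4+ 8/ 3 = 776/ 3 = 258.67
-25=-25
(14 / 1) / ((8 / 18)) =63 / 2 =31.50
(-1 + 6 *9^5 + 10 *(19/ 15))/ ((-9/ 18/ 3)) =-2125834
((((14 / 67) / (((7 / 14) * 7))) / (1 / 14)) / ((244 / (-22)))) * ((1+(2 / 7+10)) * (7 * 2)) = -48664 / 4087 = -11.91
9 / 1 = 9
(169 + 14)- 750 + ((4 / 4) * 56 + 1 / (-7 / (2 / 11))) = -39349 / 77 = -511.03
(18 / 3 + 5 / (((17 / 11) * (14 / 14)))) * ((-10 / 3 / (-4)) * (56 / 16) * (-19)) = -104405 / 204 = -511.79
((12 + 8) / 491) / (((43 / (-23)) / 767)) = -352820 / 21113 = -16.71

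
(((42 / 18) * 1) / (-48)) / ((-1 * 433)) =7 / 62352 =0.00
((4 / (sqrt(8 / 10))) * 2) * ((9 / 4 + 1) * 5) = 65 * sqrt(5) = 145.34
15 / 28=0.54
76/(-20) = -19/5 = -3.80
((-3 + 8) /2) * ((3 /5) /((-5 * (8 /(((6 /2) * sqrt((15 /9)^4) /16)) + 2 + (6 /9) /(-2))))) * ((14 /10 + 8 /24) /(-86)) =39 /109822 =0.00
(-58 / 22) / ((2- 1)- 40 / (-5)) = -29 / 99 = -0.29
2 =2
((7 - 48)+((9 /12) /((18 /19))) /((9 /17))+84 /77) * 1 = -91271 /2376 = -38.41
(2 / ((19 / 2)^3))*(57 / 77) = 48 / 27797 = 0.00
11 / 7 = 1.57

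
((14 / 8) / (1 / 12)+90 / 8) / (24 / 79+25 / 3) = 30573 / 8188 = 3.73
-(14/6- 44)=125/3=41.67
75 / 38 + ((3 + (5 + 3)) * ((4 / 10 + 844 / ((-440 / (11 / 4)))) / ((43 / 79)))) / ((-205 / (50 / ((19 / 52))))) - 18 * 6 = -141963 / 3526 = -40.26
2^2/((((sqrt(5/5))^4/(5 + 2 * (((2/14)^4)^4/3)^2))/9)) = 198796981363905716334953856188/1104427674243920646305299201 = 180.00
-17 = -17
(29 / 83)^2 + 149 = 1027302 / 6889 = 149.12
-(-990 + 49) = 941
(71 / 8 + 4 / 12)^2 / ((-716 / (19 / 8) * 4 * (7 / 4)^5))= -927979 / 216608616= -0.00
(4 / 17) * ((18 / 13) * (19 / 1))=1368 / 221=6.19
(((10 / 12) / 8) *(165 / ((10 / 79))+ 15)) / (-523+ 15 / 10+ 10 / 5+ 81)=-4395 / 14032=-0.31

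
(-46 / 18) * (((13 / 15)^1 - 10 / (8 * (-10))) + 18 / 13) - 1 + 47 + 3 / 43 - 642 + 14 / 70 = -601.80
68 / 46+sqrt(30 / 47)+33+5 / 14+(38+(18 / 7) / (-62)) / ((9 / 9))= sqrt(1410) / 47+726629 / 9982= 73.59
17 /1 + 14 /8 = 75 /4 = 18.75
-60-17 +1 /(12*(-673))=-621853 /8076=-77.00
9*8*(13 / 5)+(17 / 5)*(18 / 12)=1923 / 10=192.30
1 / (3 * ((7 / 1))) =1 / 21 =0.05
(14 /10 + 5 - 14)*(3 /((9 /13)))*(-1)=494 /15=32.93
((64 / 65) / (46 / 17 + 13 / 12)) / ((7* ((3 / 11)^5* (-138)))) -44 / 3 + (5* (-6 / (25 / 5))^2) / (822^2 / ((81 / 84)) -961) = -14.84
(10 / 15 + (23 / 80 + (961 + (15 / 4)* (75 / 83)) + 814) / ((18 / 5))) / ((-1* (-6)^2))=-3942115 / 286848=-13.74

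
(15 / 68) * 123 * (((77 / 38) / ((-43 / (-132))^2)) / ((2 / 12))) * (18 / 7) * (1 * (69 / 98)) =5628.00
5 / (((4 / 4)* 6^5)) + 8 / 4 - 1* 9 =-54427 / 7776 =-7.00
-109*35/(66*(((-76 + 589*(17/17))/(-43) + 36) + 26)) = -164045/142098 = -1.15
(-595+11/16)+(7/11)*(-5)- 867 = -257751/176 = -1464.49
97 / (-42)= -97 / 42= -2.31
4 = 4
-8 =-8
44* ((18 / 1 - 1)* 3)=2244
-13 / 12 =-1.08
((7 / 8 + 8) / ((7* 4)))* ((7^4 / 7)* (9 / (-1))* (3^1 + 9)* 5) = -469665 / 8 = -58708.12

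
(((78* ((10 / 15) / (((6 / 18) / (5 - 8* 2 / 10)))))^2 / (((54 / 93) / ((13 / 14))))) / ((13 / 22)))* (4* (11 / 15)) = 5862482912 / 2625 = 2233326.82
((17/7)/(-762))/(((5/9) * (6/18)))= -153/8890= -0.02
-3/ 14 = -0.21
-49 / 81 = -0.60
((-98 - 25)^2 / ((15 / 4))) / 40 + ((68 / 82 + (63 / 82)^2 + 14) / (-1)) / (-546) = 9259785061 / 91782600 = 100.89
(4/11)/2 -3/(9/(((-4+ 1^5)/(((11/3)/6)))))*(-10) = -178/11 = -16.18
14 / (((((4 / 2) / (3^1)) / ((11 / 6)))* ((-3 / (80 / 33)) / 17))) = -4760 / 9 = -528.89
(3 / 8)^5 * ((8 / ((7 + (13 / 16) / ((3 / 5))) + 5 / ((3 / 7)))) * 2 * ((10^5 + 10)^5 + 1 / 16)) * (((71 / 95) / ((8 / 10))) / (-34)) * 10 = -41427907741134092704014072258795 / 2542821376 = -16292102989279767917136.65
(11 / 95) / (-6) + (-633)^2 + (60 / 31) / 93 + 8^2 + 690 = 219898432939 / 547770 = 401443.00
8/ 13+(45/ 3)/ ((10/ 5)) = 211/ 26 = 8.12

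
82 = 82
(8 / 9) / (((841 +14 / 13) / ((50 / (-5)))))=-1040 / 98523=-0.01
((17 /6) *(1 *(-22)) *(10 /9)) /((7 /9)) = -1870 /21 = -89.05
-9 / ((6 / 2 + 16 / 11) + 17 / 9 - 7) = 891 / 65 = 13.71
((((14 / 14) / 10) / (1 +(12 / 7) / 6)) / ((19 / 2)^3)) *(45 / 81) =28 / 555579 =0.00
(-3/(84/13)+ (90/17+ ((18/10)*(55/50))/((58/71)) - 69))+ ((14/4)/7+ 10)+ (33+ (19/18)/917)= -3711743573/203436450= -18.25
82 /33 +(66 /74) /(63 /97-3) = 195373 /92796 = 2.11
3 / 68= 0.04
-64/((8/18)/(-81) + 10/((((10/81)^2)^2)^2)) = -466560000000/1350851717632992089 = -0.00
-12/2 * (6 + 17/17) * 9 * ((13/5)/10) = -2457/25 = -98.28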